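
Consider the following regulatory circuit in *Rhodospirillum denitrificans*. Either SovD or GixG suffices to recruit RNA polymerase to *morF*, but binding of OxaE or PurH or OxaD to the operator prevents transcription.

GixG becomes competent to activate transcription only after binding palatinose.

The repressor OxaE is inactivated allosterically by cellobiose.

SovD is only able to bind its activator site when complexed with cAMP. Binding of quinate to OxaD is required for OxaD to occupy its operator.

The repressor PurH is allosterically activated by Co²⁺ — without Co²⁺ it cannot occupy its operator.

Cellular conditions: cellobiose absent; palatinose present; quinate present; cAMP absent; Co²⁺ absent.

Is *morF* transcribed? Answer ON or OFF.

Cellobiose is absent, so OxaE is active.
Co²⁺ is absent, so PurH is inactive.
cAMP is absent, so SovD is inactive.
Quinate is present, so OxaD is active.
Palatinose is present, so GixG is active.
With repressor OxaE bound, *morF* is not transcribed.

OFF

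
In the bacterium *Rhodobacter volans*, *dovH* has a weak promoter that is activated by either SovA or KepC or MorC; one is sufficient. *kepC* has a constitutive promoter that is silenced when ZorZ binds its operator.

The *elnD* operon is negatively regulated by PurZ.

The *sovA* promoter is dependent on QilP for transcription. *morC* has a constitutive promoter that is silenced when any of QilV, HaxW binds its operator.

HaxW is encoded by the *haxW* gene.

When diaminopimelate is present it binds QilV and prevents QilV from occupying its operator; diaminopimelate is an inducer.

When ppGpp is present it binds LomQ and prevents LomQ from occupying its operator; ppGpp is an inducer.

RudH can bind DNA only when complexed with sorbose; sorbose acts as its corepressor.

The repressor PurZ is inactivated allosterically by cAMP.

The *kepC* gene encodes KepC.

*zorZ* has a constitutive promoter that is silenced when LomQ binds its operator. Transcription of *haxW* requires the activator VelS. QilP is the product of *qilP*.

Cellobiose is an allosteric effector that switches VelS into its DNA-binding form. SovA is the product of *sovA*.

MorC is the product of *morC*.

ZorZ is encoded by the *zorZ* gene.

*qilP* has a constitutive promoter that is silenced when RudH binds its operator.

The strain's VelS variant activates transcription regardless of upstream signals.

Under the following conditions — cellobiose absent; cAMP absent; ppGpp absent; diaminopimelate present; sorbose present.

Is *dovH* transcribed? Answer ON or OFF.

Sorbose is present, so RudH is active.
With repressor RudH bound, *qilP* is not transcribed.
So QilP is not produced.
Required activator QilP is absent, so *sovA* is not transcribed.
So SovA is not produced.
ppGpp is absent, so LomQ is active.
With repressor LomQ bound, *zorZ* is not transcribed.
So ZorZ is not produced.
With no repressor bound, *kepC* is transcribed.
So KepC is produced and active.
Diaminopimelate is present, so QilV is inactive.
VelS is constitutively active in this strain.
No repressor is bound and VelS is active, so *haxW* is transcribed.
So HaxW is produced and active.
With repressor HaxW bound, *morC* is not transcribed.
So MorC is not produced.
Activator KepC is present, so *dovH* is transcribed.

ON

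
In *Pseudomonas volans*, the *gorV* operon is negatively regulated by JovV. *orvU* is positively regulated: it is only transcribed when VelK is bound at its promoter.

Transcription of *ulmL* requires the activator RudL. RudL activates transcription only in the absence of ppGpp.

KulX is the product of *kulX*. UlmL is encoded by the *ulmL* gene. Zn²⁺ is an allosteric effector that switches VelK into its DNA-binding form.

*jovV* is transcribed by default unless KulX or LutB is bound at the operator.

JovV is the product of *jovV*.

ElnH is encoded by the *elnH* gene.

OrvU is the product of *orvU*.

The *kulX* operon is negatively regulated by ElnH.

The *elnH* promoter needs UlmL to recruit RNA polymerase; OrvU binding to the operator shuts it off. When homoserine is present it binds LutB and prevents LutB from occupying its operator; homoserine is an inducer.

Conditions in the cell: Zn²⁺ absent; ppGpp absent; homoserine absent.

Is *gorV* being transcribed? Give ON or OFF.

ON

Zn²⁺ is absent, so VelK is inactive.
Required activator VelK is absent, so *orvU* is not transcribed.
So OrvU is not produced.
ppGpp is absent, so RudL is active.
No repressor is bound and RudL is active, so *ulmL* is transcribed.
So UlmL is produced and active.
No repressor is bound and UlmL is active, so *elnH* is transcribed.
So ElnH is produced and active.
With repressor ElnH bound, *kulX* is not transcribed.
So KulX is not produced.
Homoserine is absent, so LutB is active.
With repressor LutB bound, *jovV* is not transcribed.
So JovV is not produced.
With no repressor bound, *gorV* is transcribed.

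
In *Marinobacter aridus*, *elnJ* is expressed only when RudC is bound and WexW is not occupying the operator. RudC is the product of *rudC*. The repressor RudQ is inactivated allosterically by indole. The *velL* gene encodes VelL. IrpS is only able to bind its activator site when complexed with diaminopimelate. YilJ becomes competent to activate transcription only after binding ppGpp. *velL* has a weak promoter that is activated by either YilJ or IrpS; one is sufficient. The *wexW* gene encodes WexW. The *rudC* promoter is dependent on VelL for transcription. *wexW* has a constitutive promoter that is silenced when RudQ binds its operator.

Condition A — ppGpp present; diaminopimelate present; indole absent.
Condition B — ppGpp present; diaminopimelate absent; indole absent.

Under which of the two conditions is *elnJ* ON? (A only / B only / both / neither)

Condition A:
ppGpp is present, so YilJ is active.
Diaminopimelate is present, so IrpS is active.
Activator YilJ is present, so *velL* is transcribed.
So VelL is produced and active.
No repressor is bound and VelL is active, so *rudC* is transcribed.
So RudC is produced and active.
Indole is absent, so RudQ is active.
With repressor RudQ bound, *wexW* is not transcribed.
So WexW is not produced.
No repressor is bound and RudC is active, so *elnJ* is transcribed.
→ *elnJ* is ON in A.
Condition B:
ppGpp is present, so YilJ is active.
Diaminopimelate is absent, so IrpS is inactive.
Activator YilJ is present, so *velL* is transcribed.
So VelL is produced and active.
No repressor is bound and VelL is active, so *rudC* is transcribed.
So RudC is produced and active.
Indole is absent, so RudQ is active.
With repressor RudQ bound, *wexW* is not transcribed.
So WexW is not produced.
No repressor is bound and RudC is active, so *elnJ* is transcribed.
→ *elnJ* is ON in B.

both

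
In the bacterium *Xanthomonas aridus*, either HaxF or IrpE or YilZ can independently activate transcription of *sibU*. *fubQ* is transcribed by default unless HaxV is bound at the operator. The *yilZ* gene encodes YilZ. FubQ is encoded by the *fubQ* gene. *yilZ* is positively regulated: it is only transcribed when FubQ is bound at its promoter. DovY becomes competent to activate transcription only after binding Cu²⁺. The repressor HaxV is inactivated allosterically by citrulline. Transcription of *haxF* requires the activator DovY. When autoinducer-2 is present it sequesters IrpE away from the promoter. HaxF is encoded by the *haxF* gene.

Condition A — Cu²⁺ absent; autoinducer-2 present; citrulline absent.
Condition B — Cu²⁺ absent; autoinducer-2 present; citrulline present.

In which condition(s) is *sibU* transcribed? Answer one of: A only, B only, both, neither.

Condition A:
Cu²⁺ is absent, so DovY is inactive.
Required activator DovY is absent, so *haxF* is not transcribed.
So HaxF is not produced.
Autoinducer-2 is present, so IrpE is inactive.
Citrulline is absent, so HaxV is active.
With repressor HaxV bound, *fubQ* is not transcribed.
So FubQ is not produced.
Required activator FubQ is absent, so *yilZ* is not transcribed.
So YilZ is not produced.
No activator is available at the *sibU* promoter, so *sibU* is not transcribed.
→ *sibU* is OFF in A.
Condition B:
Cu²⁺ is absent, so DovY is inactive.
Required activator DovY is absent, so *haxF* is not transcribed.
So HaxF is not produced.
Autoinducer-2 is present, so IrpE is inactive.
Citrulline is present, so HaxV is inactive.
With no repressor bound, *fubQ* is transcribed.
So FubQ is produced and active.
No repressor is bound and FubQ is active, so *yilZ* is transcribed.
So YilZ is produced and active.
Activator YilZ is present, so *sibU* is transcribed.
→ *sibU* is ON in B.

B only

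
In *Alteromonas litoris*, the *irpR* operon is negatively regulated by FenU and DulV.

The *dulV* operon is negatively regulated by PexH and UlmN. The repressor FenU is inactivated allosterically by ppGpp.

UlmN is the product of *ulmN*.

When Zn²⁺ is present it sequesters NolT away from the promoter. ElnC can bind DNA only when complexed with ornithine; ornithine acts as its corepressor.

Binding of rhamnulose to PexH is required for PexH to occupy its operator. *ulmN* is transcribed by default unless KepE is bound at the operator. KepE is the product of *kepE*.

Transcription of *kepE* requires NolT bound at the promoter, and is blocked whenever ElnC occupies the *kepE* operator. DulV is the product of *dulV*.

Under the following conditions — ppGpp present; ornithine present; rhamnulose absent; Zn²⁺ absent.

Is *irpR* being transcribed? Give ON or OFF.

ON

ppGpp is present, so FenU is inactive.
Rhamnulose is absent, so PexH is inactive.
Ornithine is present, so ElnC is active.
Zn²⁺ is absent, so NolT is active.
With repressor ElnC bound, *kepE* is not transcribed.
So KepE is not produced.
With no repressor bound, *ulmN* is transcribed.
So UlmN is produced and active.
With repressor UlmN bound, *dulV* is not transcribed.
So DulV is not produced.
With no repressor bound, *irpR* is transcribed.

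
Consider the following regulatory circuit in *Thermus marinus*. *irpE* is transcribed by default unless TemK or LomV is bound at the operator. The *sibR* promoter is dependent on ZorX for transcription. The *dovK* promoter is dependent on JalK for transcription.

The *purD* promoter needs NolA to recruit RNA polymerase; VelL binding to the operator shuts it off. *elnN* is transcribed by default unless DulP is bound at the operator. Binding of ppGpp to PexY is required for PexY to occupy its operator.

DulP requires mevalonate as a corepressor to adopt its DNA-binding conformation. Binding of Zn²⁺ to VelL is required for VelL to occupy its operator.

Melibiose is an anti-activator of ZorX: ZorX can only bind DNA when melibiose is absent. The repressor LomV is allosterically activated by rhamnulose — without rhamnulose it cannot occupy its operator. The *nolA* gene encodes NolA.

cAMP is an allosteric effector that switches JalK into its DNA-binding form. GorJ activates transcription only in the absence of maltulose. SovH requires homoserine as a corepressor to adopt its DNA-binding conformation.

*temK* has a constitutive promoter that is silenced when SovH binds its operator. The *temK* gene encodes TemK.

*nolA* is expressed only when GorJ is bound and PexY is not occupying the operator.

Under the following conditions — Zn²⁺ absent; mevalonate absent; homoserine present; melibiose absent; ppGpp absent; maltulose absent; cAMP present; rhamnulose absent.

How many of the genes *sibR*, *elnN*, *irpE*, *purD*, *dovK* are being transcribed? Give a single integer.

5

Melibiose is absent, so ZorX is active.
No repressor is bound and ZorX is active, so *sibR* is transcribed.
→ *sibR* is ON.
Mevalonate is absent, so DulP is inactive.
With no repressor bound, *elnN* is transcribed.
→ *elnN* is ON.
Homoserine is present, so SovH is active.
With repressor SovH bound, *temK* is not transcribed.
So TemK is not produced.
Rhamnulose is absent, so LomV is inactive.
With no repressor bound, *irpE* is transcribed.
→ *irpE* is ON.
Zn²⁺ is absent, so VelL is inactive.
Maltulose is absent, so GorJ is active.
ppGpp is absent, so PexY is inactive.
No repressor is bound and GorJ is active, so *nolA* is transcribed.
So NolA is produced and active.
No repressor is bound and NolA is active, so *purD* is transcribed.
→ *purD* is ON.
cAMP is present, so JalK is active.
No repressor is bound and JalK is active, so *dovK* is transcribed.
→ *dovK* is ON.
5 of the 5 genes are transcribed.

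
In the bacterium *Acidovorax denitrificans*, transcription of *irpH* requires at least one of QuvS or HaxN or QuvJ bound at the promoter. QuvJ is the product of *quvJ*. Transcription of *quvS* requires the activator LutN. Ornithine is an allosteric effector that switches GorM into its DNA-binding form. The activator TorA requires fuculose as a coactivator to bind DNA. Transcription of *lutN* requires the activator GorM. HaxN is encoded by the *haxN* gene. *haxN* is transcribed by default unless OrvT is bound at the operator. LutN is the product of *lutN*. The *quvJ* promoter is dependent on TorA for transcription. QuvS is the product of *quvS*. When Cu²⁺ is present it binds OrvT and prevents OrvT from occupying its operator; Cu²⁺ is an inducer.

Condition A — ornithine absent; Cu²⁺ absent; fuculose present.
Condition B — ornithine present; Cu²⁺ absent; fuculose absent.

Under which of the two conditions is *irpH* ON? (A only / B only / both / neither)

both

Condition A:
Ornithine is absent, so GorM is inactive.
Required activator GorM is absent, so *lutN* is not transcribed.
So LutN is not produced.
Required activator LutN is absent, so *quvS* is not transcribed.
So QuvS is not produced.
Cu²⁺ is absent, so OrvT is active.
With repressor OrvT bound, *haxN* is not transcribed.
So HaxN is not produced.
Fuculose is present, so TorA is active.
No repressor is bound and TorA is active, so *quvJ* is transcribed.
So QuvJ is produced and active.
Activator QuvJ is present, so *irpH* is transcribed.
→ *irpH* is ON in A.
Condition B:
Ornithine is present, so GorM is active.
No repressor is bound and GorM is active, so *lutN* is transcribed.
So LutN is produced and active.
No repressor is bound and LutN is active, so *quvS* is transcribed.
So QuvS is produced and active.
Cu²⁺ is absent, so OrvT is active.
With repressor OrvT bound, *haxN* is not transcribed.
So HaxN is not produced.
Fuculose is absent, so TorA is inactive.
Required activator TorA is absent, so *quvJ* is not transcribed.
So QuvJ is not produced.
Activator QuvS is present, so *irpH* is transcribed.
→ *irpH* is ON in B.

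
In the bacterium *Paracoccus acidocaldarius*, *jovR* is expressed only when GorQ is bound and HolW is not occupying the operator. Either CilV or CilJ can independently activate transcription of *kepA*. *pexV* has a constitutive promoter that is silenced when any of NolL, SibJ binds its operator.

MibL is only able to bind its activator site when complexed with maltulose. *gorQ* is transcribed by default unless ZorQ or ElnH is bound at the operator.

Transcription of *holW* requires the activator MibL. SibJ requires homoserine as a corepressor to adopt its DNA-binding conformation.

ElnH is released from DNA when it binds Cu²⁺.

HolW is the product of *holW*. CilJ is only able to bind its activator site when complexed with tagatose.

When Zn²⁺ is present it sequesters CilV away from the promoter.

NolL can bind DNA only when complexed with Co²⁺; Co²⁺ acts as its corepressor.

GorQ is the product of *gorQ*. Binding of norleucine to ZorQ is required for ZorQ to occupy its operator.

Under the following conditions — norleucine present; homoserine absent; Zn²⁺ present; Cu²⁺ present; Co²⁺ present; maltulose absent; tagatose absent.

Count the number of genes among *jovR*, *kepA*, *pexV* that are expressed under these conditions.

Norleucine is present, so ZorQ is active.
Cu²⁺ is present, so ElnH is inactive.
With repressor ZorQ bound, *gorQ* is not transcribed.
So GorQ is not produced.
Maltulose is absent, so MibL is inactive.
Required activator MibL is absent, so *holW* is not transcribed.
So HolW is not produced.
Required activator GorQ is absent, so *jovR* is not transcribed.
→ *jovR* is OFF.
Zn²⁺ is present, so CilV is inactive.
Tagatose is absent, so CilJ is inactive.
No activator is available at the *kepA* promoter, so *kepA* is not transcribed.
→ *kepA* is OFF.
Co²⁺ is present, so NolL is active.
Homoserine is absent, so SibJ is inactive.
With repressor NolL bound, *pexV* is not transcribed.
→ *pexV* is OFF.
0 of the 3 genes are transcribed.

0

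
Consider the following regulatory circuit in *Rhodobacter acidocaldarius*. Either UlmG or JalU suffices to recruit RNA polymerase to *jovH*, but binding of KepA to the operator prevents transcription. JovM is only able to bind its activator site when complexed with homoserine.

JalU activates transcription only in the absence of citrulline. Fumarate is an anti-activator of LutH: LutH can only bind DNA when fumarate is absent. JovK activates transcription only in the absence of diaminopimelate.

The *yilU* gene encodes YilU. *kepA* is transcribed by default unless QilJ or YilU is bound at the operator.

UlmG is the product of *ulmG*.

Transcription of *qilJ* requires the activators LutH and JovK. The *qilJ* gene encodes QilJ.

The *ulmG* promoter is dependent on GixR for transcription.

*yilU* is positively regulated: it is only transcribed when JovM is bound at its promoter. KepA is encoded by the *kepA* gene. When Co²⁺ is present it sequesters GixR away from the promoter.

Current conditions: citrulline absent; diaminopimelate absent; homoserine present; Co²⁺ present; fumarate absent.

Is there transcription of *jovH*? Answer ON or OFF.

ON

Co²⁺ is present, so GixR is inactive.
Required activator GixR is absent, so *ulmG* is not transcribed.
So UlmG is not produced.
Fumarate is absent, so LutH is active.
Diaminopimelate is absent, so JovK is active.
No repressor is bound and LutH and JovK are active, so *qilJ* is transcribed.
So QilJ is produced and active.
Homoserine is present, so JovM is active.
No repressor is bound and JovM is active, so *yilU* is transcribed.
So YilU is produced and active.
With repressor QilJ bound, *kepA* is not transcribed.
So KepA is not produced.
Citrulline is absent, so JalU is active.
Activator JalU is present, so *jovH* is transcribed.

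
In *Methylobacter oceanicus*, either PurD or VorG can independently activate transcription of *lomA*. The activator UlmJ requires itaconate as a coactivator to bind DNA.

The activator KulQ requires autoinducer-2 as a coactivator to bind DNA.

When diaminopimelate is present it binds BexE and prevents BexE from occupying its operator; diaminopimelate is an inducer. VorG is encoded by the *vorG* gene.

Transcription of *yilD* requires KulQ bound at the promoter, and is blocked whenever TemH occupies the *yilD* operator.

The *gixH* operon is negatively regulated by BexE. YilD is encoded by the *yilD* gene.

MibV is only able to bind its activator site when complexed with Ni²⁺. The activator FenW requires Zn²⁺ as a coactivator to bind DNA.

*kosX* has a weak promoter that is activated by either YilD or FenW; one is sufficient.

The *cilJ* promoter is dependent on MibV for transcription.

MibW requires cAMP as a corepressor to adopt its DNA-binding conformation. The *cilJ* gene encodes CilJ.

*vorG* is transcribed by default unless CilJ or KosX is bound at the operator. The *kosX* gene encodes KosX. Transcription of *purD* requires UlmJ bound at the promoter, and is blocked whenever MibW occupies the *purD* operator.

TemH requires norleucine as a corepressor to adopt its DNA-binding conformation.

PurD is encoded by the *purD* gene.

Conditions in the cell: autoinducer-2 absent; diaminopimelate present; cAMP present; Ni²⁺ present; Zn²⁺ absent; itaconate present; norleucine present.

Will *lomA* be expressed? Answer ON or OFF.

Itaconate is present, so UlmJ is active.
cAMP is present, so MibW is active.
With repressor MibW bound, *purD* is not transcribed.
So PurD is not produced.
Ni²⁺ is present, so MibV is active.
No repressor is bound and MibV is active, so *cilJ* is transcribed.
So CilJ is produced and active.
Norleucine is present, so TemH is active.
Autoinducer-2 is absent, so KulQ is inactive.
With repressor TemH bound, *yilD* is not transcribed.
So YilD is not produced.
Zn²⁺ is absent, so FenW is inactive.
No activator is available at the *kosX* promoter, so *kosX* is not transcribed.
So KosX is not produced.
With repressor CilJ bound, *vorG* is not transcribed.
So VorG is not produced.
No activator is available at the *lomA* promoter, so *lomA* is not transcribed.

OFF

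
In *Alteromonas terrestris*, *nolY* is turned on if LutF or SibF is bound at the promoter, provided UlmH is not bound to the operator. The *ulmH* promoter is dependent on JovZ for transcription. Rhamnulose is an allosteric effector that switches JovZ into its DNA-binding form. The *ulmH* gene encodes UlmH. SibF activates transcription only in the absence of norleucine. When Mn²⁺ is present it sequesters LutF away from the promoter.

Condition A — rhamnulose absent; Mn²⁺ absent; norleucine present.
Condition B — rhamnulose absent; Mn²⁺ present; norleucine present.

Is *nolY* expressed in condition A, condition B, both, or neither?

Condition A:
Rhamnulose is absent, so JovZ is inactive.
Required activator JovZ is absent, so *ulmH* is not transcribed.
So UlmH is not produced.
Mn²⁺ is absent, so LutF is active.
Norleucine is present, so SibF is inactive.
Activator LutF is present, so *nolY* is transcribed.
→ *nolY* is ON in A.
Condition B:
Rhamnulose is absent, so JovZ is inactive.
Required activator JovZ is absent, so *ulmH* is not transcribed.
So UlmH is not produced.
Mn²⁺ is present, so LutF is inactive.
Norleucine is present, so SibF is inactive.
No activator is available at the *nolY* promoter, so *nolY* is not transcribed.
→ *nolY* is OFF in B.

A only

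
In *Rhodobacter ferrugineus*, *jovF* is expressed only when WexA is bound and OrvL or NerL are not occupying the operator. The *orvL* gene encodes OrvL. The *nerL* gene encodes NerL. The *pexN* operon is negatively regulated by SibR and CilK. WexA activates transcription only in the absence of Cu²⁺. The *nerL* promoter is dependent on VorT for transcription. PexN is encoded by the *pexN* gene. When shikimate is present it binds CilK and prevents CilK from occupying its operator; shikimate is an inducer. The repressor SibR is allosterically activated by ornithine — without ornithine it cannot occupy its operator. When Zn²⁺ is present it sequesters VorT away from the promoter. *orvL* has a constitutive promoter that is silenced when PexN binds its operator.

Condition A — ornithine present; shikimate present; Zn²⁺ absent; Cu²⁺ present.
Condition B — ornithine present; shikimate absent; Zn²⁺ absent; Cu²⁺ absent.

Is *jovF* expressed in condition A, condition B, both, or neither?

Condition A:
Ornithine is present, so SibR is active.
Shikimate is present, so CilK is inactive.
With repressor SibR bound, *pexN* is not transcribed.
So PexN is not produced.
With no repressor bound, *orvL* is transcribed.
So OrvL is produced and active.
Zn²⁺ is absent, so VorT is active.
No repressor is bound and VorT is active, so *nerL* is transcribed.
So NerL is produced and active.
Cu²⁺ is present, so WexA is inactive.
With repressor OrvL bound, *jovF* is not transcribed.
→ *jovF* is OFF in A.
Condition B:
Ornithine is present, so SibR is active.
Shikimate is absent, so CilK is active.
With repressor SibR bound, *pexN* is not transcribed.
So PexN is not produced.
With no repressor bound, *orvL* is transcribed.
So OrvL is produced and active.
Zn²⁺ is absent, so VorT is active.
No repressor is bound and VorT is active, so *nerL* is transcribed.
So NerL is produced and active.
Cu²⁺ is absent, so WexA is active.
With repressor OrvL bound, *jovF* is not transcribed.
→ *jovF* is OFF in B.

neither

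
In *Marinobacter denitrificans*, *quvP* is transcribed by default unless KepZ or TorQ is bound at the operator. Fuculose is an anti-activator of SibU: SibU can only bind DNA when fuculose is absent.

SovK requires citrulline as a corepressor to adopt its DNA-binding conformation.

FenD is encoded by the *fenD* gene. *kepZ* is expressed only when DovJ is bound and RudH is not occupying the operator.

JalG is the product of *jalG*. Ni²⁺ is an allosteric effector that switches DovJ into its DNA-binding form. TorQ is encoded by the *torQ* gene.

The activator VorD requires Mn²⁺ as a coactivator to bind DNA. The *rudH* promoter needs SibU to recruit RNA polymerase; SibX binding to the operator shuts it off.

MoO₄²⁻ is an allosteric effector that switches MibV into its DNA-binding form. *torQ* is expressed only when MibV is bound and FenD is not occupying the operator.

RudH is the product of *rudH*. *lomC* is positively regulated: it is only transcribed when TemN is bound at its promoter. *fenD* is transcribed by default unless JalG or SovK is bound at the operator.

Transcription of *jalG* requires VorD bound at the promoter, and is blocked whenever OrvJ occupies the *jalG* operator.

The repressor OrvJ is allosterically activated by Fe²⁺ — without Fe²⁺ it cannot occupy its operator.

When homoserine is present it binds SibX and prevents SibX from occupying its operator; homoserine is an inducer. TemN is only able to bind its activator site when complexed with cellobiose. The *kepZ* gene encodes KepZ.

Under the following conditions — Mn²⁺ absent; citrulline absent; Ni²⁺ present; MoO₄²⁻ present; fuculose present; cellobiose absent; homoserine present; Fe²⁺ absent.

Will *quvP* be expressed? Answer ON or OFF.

OFF

Fuculose is present, so SibU is inactive.
Homoserine is present, so SibX is inactive.
Required activator SibU is absent, so *rudH* is not transcribed.
So RudH is not produced.
Ni²⁺ is present, so DovJ is active.
No repressor is bound and DovJ is active, so *kepZ* is transcribed.
So KepZ is produced and active.
MoO₄²⁻ is present, so MibV is active.
Mn²⁺ is absent, so VorD is inactive.
Fe²⁺ is absent, so OrvJ is inactive.
Required activator VorD is absent, so *jalG* is not transcribed.
So JalG is not produced.
Citrulline is absent, so SovK is inactive.
With no repressor bound, *fenD* is transcribed.
So FenD is produced and active.
With repressor FenD bound, *torQ* is not transcribed.
So TorQ is not produced.
With repressor KepZ bound, *quvP* is not transcribed.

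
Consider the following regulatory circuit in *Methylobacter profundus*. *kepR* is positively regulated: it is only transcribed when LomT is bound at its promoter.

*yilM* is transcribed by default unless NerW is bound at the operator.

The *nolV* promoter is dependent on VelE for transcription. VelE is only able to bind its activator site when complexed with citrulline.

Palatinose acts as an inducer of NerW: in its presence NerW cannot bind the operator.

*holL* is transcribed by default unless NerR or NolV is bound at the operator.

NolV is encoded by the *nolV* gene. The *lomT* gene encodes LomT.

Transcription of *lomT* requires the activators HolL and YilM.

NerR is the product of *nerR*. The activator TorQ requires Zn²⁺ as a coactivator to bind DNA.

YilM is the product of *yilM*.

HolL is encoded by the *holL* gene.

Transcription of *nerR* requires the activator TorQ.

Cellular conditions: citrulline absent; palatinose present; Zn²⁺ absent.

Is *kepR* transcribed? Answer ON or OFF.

Zn²⁺ is absent, so TorQ is inactive.
Required activator TorQ is absent, so *nerR* is not transcribed.
So NerR is not produced.
Citrulline is absent, so VelE is inactive.
Required activator VelE is absent, so *nolV* is not transcribed.
So NolV is not produced.
With no repressor bound, *holL* is transcribed.
So HolL is produced and active.
Palatinose is present, so NerW is inactive.
With no repressor bound, *yilM* is transcribed.
So YilM is produced and active.
No repressor is bound and HolL and YilM are active, so *lomT* is transcribed.
So LomT is produced and active.
No repressor is bound and LomT is active, so *kepR* is transcribed.

ON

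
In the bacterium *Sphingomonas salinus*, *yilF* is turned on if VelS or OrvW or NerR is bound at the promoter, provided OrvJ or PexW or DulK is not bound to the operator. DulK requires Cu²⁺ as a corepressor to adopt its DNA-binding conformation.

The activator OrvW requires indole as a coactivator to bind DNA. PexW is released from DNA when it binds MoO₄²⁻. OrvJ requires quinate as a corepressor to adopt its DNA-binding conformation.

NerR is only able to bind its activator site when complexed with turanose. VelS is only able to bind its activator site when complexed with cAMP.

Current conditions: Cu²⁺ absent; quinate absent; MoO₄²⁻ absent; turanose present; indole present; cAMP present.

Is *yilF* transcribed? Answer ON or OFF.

cAMP is present, so VelS is active.
Indole is present, so OrvW is active.
Quinate is absent, so OrvJ is inactive.
Turanose is present, so NerR is active.
MoO₄²⁻ is absent, so PexW is active.
Cu²⁺ is absent, so DulK is inactive.
With repressor PexW bound, *yilF* is not transcribed.

OFF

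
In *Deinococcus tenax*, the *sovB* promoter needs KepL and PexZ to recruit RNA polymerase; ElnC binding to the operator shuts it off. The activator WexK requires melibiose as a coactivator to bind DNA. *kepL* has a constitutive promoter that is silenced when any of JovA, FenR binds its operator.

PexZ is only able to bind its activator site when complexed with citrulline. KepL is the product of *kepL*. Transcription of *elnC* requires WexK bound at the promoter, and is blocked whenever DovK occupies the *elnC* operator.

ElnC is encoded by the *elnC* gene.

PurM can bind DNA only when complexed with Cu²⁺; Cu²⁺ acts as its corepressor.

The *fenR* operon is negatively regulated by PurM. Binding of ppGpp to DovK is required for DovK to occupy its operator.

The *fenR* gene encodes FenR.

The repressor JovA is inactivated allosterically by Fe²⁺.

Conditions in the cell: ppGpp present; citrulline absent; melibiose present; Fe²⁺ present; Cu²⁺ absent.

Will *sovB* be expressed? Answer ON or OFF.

ppGpp is present, so DovK is active.
Melibiose is present, so WexK is active.
With repressor DovK bound, *elnC* is not transcribed.
So ElnC is not produced.
Fe²⁺ is present, so JovA is inactive.
Cu²⁺ is absent, so PurM is inactive.
With no repressor bound, *fenR* is transcribed.
So FenR is produced and active.
With repressor FenR bound, *kepL* is not transcribed.
So KepL is not produced.
Citrulline is absent, so PexZ is inactive.
Required activator KepL is absent, so *sovB* is not transcribed.

OFF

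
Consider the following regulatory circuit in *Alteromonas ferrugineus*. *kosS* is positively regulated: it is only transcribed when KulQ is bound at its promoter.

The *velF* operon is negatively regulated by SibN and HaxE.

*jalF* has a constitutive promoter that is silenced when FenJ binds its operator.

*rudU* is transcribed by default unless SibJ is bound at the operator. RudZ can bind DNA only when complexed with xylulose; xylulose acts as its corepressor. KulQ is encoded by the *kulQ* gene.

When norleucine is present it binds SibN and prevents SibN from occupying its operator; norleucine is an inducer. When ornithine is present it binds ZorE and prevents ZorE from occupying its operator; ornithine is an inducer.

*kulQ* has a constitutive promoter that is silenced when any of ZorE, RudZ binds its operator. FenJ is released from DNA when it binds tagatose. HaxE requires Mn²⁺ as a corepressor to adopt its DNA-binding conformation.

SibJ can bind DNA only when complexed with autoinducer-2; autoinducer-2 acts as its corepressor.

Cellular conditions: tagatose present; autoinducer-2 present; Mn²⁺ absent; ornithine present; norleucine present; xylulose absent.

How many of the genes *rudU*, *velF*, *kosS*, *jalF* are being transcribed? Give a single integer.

3

Autoinducer-2 is present, so SibJ is active.
With repressor SibJ bound, *rudU* is not transcribed.
→ *rudU* is OFF.
Norleucine is present, so SibN is inactive.
Mn²⁺ is absent, so HaxE is inactive.
With no repressor bound, *velF* is transcribed.
→ *velF* is ON.
Ornithine is present, so ZorE is inactive.
Xylulose is absent, so RudZ is inactive.
With no repressor bound, *kulQ* is transcribed.
So KulQ is produced and active.
No repressor is bound and KulQ is active, so *kosS* is transcribed.
→ *kosS* is ON.
Tagatose is present, so FenJ is inactive.
With no repressor bound, *jalF* is transcribed.
→ *jalF* is ON.
3 of the 4 genes are transcribed.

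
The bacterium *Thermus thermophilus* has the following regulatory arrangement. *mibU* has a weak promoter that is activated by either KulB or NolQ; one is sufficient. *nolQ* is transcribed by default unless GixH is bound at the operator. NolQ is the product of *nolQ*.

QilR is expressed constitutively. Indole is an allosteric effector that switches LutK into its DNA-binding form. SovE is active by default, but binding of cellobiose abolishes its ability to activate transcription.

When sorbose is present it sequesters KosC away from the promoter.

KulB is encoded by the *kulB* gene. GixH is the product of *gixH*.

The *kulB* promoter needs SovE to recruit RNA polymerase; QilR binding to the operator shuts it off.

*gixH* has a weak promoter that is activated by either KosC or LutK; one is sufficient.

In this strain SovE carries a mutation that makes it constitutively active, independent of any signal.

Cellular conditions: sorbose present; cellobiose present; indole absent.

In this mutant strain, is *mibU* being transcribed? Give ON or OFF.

QilR is produced constitutively and is active.
SovE is constitutively active in this strain.
With repressor QilR bound, *kulB* is not transcribed.
So KulB is not produced.
Sorbose is present, so KosC is inactive.
Indole is absent, so LutK is inactive.
No activator is available at the *gixH* promoter, so *gixH* is not transcribed.
So GixH is not produced.
With no repressor bound, *nolQ* is transcribed.
So NolQ is produced and active.
Activator NolQ is present, so *mibU* is transcribed.

ON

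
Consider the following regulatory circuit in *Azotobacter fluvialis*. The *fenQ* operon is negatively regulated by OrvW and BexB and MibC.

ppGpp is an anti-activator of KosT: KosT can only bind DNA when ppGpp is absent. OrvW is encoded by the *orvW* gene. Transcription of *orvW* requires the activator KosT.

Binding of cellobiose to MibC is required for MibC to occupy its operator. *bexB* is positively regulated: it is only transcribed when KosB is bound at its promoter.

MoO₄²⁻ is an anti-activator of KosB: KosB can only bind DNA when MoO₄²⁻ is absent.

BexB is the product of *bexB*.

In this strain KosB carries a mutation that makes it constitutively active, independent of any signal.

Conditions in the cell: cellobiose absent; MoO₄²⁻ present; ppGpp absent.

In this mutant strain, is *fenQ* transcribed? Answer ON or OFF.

ppGpp is absent, so KosT is active.
No repressor is bound and KosT is active, so *orvW* is transcribed.
So OrvW is produced and active.
KosB is constitutively active in this strain.
No repressor is bound and KosB is active, so *bexB* is transcribed.
So BexB is produced and active.
Cellobiose is absent, so MibC is inactive.
With repressor OrvW bound, *fenQ* is not transcribed.

OFF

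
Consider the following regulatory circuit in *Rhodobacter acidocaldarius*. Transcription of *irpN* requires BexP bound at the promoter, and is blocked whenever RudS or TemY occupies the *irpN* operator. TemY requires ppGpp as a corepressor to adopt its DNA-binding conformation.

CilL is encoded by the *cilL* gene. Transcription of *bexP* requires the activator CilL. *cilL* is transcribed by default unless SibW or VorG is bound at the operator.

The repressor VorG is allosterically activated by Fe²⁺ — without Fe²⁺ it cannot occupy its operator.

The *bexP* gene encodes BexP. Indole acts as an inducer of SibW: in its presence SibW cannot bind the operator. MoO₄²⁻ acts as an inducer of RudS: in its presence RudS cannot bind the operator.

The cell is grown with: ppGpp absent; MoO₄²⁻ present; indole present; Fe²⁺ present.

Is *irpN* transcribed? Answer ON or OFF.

OFF

MoO₄²⁻ is present, so RudS is inactive.
Indole is present, so SibW is inactive.
Fe²⁺ is present, so VorG is active.
With repressor VorG bound, *cilL* is not transcribed.
So CilL is not produced.
Required activator CilL is absent, so *bexP* is not transcribed.
So BexP is not produced.
ppGpp is absent, so TemY is inactive.
Required activator BexP is absent, so *irpN* is not transcribed.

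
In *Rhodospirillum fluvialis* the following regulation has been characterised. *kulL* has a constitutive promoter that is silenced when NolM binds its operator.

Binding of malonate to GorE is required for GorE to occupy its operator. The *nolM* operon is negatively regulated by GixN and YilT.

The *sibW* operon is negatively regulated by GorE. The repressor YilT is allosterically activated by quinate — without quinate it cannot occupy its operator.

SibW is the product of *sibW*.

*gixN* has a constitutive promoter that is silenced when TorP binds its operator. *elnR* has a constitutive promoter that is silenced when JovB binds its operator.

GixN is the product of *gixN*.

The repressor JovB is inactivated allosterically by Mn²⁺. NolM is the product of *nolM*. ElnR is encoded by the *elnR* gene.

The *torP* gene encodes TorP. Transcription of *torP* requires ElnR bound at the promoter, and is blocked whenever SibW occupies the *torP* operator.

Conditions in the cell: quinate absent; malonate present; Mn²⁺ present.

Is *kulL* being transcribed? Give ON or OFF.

Mn²⁺ is present, so JovB is inactive.
With no repressor bound, *elnR* is transcribed.
So ElnR is produced and active.
Malonate is present, so GorE is active.
With repressor GorE bound, *sibW* is not transcribed.
So SibW is not produced.
No repressor is bound and ElnR is active, so *torP* is transcribed.
So TorP is produced and active.
With repressor TorP bound, *gixN* is not transcribed.
So GixN is not produced.
Quinate is absent, so YilT is inactive.
With no repressor bound, *nolM* is transcribed.
So NolM is produced and active.
With repressor NolM bound, *kulL* is not transcribed.

OFF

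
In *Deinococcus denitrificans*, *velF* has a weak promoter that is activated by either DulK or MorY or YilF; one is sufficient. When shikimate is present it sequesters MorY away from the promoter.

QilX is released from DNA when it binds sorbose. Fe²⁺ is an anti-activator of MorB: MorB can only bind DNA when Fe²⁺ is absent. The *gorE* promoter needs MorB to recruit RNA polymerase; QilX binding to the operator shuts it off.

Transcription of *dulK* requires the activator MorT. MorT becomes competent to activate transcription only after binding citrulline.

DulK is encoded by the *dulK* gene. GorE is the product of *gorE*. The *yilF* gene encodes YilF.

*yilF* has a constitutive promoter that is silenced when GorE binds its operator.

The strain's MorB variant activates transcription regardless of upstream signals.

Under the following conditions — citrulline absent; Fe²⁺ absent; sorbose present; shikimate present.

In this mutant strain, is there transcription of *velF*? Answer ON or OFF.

Citrulline is absent, so MorT is inactive.
Required activator MorT is absent, so *dulK* is not transcribed.
So DulK is not produced.
Shikimate is present, so MorY is inactive.
Sorbose is present, so QilX is inactive.
MorB is constitutively active in this strain.
No repressor is bound and MorB is active, so *gorE* is transcribed.
So GorE is produced and active.
With repressor GorE bound, *yilF* is not transcribed.
So YilF is not produced.
No activator is available at the *velF* promoter, so *velF* is not transcribed.

OFF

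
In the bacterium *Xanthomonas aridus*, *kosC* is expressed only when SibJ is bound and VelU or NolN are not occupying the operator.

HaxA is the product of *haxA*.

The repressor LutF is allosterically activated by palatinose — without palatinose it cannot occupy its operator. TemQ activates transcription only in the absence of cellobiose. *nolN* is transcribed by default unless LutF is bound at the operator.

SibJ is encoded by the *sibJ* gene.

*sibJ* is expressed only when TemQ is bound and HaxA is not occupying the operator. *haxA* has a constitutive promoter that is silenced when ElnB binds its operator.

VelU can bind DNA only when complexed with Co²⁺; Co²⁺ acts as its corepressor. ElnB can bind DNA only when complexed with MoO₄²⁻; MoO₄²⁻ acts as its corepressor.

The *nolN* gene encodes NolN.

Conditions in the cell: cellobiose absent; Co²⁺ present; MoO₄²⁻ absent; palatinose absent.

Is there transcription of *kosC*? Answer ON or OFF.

OFF

Co²⁺ is present, so VelU is active.
Palatinose is absent, so LutF is inactive.
With no repressor bound, *nolN* is transcribed.
So NolN is produced and active.
MoO₄²⁻ is absent, so ElnB is inactive.
With no repressor bound, *haxA* is transcribed.
So HaxA is produced and active.
Cellobiose is absent, so TemQ is active.
With repressor HaxA bound, *sibJ* is not transcribed.
So SibJ is not produced.
With repressor VelU bound, *kosC* is not transcribed.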